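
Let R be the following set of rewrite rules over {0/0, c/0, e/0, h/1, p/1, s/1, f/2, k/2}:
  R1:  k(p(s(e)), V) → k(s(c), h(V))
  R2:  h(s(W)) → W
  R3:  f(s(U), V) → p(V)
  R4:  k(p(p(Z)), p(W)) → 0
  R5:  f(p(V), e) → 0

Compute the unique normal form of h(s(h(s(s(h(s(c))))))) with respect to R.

s(c)

1. h(s(h(s(s(h(s(c)))))))  →  h(s(s(h(s(c)))))   [R2 at ε]
2. h(s(s(h(s(c)))))  →  s(h(s(c)))   [R2 at ε]
3. s(h(s(c)))  →  s(c)   [R2 at 1]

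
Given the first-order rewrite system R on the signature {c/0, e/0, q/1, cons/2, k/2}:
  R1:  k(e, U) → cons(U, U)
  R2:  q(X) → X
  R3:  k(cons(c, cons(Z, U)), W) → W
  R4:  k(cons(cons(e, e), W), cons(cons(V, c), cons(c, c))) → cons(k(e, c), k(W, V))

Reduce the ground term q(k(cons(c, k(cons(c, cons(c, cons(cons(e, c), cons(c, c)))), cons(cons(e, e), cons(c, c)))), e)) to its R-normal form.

1. q(k(cons(c, k(cons(c, cons(c, cons(cons(e, c), cons(c, c)))), cons(cons(e, e), cons(c, c)))), e))  →  k(cons(c, k(cons(c, cons(c, cons(cons(e, c), cons(c, c)))), cons(cons(e, e), cons(c, c)))), e)   [R2 at ε]
2. k(cons(c, k(cons(c, cons(c, cons(cons(e, c), cons(c, c)))), cons(cons(e, e), cons(c, c)))), e)  →  k(cons(c, cons(cons(e, e), cons(c, c))), e)   [R3 at 1.2]
3. k(cons(c, cons(cons(e, e), cons(c, c))), e)  →  e   [R3 at ε]

e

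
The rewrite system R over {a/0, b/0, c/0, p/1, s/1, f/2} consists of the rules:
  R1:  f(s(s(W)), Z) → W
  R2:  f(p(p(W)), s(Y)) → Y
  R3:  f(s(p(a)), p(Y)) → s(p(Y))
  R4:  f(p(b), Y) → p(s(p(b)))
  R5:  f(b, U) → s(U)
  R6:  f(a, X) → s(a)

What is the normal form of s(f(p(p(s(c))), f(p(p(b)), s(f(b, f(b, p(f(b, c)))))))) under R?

s(s(p(s(c))))

1. s(f(p(p(s(c))), f(p(p(b)), s(f(b, f(b, p(f(b, c))))))))  →  s(f(p(p(s(c))), f(b, f(b, p(f(b, c))))))   [R2 at 1.2]
2. s(f(p(p(s(c))), f(b, f(b, p(f(b, c))))))  →  s(f(p(p(s(c))), s(f(b, p(f(b, c))))))   [R5 at 1.2]
3. s(f(p(p(s(c))), s(f(b, p(f(b, c))))))  →  s(f(b, p(f(b, c))))   [R2 at 1]
4. s(f(b, p(f(b, c))))  →  s(s(p(f(b, c))))   [R5 at 1]
5. s(s(p(f(b, c))))  →  s(s(p(s(c))))   [R5 at 1.1.1]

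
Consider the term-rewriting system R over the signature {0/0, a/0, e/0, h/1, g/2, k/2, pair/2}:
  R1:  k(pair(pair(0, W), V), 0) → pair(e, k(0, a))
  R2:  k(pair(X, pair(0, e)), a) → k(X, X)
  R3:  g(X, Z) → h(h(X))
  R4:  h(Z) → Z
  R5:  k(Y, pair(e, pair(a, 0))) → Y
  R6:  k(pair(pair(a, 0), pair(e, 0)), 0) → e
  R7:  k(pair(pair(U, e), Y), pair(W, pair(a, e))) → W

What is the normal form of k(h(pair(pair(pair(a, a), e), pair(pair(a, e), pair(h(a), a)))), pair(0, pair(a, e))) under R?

1. k(h(pair(pair(pair(a, a), e), pair(pair(a, e), pair(h(a), a)))), pair(0, pair(a, e)))  →  k(pair(pair(pair(a, a), e), pair(pair(a, e), pair(h(a), a))), pair(0, pair(a, e)))   [R4 at 1]
2. k(pair(pair(pair(a, a), e), pair(pair(a, e), pair(h(a), a))), pair(0, pair(a, e)))  →  0   [R7 at ε]

0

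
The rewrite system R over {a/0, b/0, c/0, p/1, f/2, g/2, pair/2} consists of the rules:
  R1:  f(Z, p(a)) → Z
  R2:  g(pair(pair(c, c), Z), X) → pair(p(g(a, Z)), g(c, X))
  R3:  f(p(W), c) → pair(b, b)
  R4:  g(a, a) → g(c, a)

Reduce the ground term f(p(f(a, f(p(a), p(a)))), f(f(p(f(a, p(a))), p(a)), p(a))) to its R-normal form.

1. f(p(f(a, f(p(a), p(a)))), f(f(p(f(a, p(a))), p(a)), p(a)))  →  f(p(f(a, p(a))), f(f(p(f(a, p(a))), p(a)), p(a)))   [R1 at 1.1.2]
2. f(p(f(a, p(a))), f(f(p(f(a, p(a))), p(a)), p(a)))  →  f(p(a), f(f(p(f(a, p(a))), p(a)), p(a)))   [R1 at 1.1]
3. f(p(a), f(f(p(f(a, p(a))), p(a)), p(a)))  →  f(p(a), f(p(f(a, p(a))), p(a)))   [R1 at 2]
4. f(p(a), f(p(f(a, p(a))), p(a)))  →  f(p(a), p(f(a, p(a))))   [R1 at 2]
5. f(p(a), p(f(a, p(a))))  →  f(p(a), p(a))   [R1 at 2.1]
6. f(p(a), p(a))  →  p(a)   [R1 at ε]

p(a)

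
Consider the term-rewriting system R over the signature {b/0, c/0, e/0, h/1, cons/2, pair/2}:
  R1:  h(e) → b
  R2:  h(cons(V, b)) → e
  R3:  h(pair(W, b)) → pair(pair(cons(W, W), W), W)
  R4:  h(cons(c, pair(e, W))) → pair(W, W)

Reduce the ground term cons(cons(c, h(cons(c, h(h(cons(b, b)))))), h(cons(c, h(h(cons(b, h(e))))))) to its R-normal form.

cons(cons(c, e), e)

1. cons(cons(c, h(cons(c, h(h(cons(b, b)))))), h(cons(c, h(h(cons(b, h(e)))))))  →  cons(cons(c, h(cons(c, h(e)))), h(cons(c, h(h(cons(b, h(e)))))))   [R2 at 1.2.1.2.1]
2. cons(cons(c, h(cons(c, h(e)))), h(cons(c, h(h(cons(b, h(e)))))))  →  cons(cons(c, h(cons(c, b))), h(cons(c, h(h(cons(b, h(e)))))))   [R1 at 1.2.1.2]
3. cons(cons(c, h(cons(c, b))), h(cons(c, h(h(cons(b, h(e)))))))  →  cons(cons(c, e), h(cons(c, h(h(cons(b, h(e)))))))   [R2 at 1.2]
4. cons(cons(c, e), h(cons(c, h(h(cons(b, h(e)))))))  →  cons(cons(c, e), h(cons(c, h(h(cons(b, b))))))   [R1 at 2.1.2.1.1.2]
5. cons(cons(c, e), h(cons(c, h(h(cons(b, b))))))  →  cons(cons(c, e), h(cons(c, h(e))))   [R2 at 2.1.2.1]
6. cons(cons(c, e), h(cons(c, h(e))))  →  cons(cons(c, e), h(cons(c, b)))   [R1 at 2.1.2]
7. cons(cons(c, e), h(cons(c, b)))  →  cons(cons(c, e), e)   [R2 at 2]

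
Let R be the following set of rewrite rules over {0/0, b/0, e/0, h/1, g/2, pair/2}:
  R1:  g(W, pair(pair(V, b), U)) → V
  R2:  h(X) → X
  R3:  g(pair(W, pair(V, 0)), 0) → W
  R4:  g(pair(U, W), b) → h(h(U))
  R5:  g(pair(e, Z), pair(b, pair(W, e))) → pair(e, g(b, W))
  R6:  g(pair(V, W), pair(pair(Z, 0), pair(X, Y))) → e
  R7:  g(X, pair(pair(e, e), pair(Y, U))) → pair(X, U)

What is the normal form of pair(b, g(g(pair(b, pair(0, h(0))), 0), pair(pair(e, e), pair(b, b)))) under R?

1. pair(b, g(g(pair(b, pair(0, h(0))), 0), pair(pair(e, e), pair(b, b))))  →  pair(b, pair(g(pair(b, pair(0, h(0))), 0), b))   [R7 at 2]
2. pair(b, pair(g(pair(b, pair(0, h(0))), 0), b))  →  pair(b, pair(g(pair(b, pair(0, 0)), 0), b))   [R2 at 2.1.1.2.2]
3. pair(b, pair(g(pair(b, pair(0, 0)), 0), b))  →  pair(b, pair(b, b))   [R3 at 2.1]

pair(b, pair(b, b))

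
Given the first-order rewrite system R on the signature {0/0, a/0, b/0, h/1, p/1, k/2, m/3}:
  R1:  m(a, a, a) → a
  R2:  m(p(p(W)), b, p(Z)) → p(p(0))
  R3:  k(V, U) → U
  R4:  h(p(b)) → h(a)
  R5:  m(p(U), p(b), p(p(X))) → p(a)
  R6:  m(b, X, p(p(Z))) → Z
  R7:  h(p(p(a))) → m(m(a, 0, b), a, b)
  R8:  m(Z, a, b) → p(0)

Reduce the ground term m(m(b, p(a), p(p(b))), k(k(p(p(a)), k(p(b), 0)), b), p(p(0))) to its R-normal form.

0

1. m(m(b, p(a), p(p(b))), k(k(p(p(a)), k(p(b), 0)), b), p(p(0)))  →  m(b, k(k(p(p(a)), k(p(b), 0)), b), p(p(0)))   [R6 at 1]
2. m(b, k(k(p(p(a)), k(p(b), 0)), b), p(p(0)))  →  0   [R6 at ε]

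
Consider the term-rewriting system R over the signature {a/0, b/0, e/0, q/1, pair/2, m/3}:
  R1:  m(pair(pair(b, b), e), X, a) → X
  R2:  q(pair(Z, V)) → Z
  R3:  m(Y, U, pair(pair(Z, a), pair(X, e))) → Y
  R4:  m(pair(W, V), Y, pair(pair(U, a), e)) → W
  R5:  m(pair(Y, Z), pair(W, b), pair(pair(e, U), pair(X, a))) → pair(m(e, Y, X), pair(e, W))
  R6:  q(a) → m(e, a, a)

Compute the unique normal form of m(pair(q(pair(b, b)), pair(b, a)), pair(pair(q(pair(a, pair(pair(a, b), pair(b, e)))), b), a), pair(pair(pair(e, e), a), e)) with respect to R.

1. m(pair(q(pair(b, b)), pair(b, a)), pair(pair(q(pair(a, pair(pair(a, b), pair(b, e)))), b), a), pair(pair(pair(e, e), a), e))  →  q(pair(b, b))   [R4 at ε]
2. q(pair(b, b))  →  b   [R2 at ε]

b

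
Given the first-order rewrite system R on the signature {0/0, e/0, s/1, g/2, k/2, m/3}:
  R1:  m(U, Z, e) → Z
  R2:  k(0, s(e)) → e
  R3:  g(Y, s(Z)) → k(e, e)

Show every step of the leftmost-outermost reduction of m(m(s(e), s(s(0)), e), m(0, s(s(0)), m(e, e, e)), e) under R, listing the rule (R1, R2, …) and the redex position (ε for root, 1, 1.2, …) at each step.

s(s(0))

1. m(m(s(e), s(s(0)), e), m(0, s(s(0)), m(e, e, e)), e)  →  m(0, s(s(0)), m(e, e, e))   [R1 at ε]
2. m(0, s(s(0)), m(e, e, e))  →  m(0, s(s(0)), e)   [R1 at 3]
3. m(0, s(s(0)), e)  →  s(s(0))   [R1 at ε]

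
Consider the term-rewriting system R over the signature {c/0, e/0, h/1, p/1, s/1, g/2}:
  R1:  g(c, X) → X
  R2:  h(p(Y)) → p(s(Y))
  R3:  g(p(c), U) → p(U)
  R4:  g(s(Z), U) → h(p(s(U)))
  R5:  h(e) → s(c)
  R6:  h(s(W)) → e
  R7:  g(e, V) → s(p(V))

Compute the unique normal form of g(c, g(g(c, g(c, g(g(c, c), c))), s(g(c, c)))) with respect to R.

1. g(c, g(g(c, g(c, g(g(c, c), c))), s(g(c, c))))  →  g(g(c, g(c, g(g(c, c), c))), s(g(c, c)))   [R1 at ε]
2. g(g(c, g(c, g(g(c, c), c))), s(g(c, c)))  →  g(g(c, g(g(c, c), c)), s(g(c, c)))   [R1 at 1]
3. g(g(c, g(g(c, c), c)), s(g(c, c)))  →  g(g(g(c, c), c), s(g(c, c)))   [R1 at 1]
4. g(g(g(c, c), c), s(g(c, c)))  →  g(g(c, c), s(g(c, c)))   [R1 at 1.1]
5. g(g(c, c), s(g(c, c)))  →  g(c, s(g(c, c)))   [R1 at 1]
6. g(c, s(g(c, c)))  →  s(g(c, c))   [R1 at ε]
7. s(g(c, c))  →  s(c)   [R1 at 1]

s(c)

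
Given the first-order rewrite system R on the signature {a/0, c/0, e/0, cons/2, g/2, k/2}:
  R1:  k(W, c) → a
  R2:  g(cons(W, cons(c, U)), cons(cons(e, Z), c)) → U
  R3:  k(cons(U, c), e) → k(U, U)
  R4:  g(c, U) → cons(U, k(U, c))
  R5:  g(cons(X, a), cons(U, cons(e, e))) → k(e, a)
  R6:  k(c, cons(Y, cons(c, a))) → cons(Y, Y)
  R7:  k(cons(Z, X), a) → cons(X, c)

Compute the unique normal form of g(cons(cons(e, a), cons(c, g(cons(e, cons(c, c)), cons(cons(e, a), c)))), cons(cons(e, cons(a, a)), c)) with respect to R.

c

1. g(cons(cons(e, a), cons(c, g(cons(e, cons(c, c)), cons(cons(e, a), c)))), cons(cons(e, cons(a, a)), c))  →  g(cons(e, cons(c, c)), cons(cons(e, a), c))   [R2 at ε]
2. g(cons(e, cons(c, c)), cons(cons(e, a), c))  →  c   [R2 at ε]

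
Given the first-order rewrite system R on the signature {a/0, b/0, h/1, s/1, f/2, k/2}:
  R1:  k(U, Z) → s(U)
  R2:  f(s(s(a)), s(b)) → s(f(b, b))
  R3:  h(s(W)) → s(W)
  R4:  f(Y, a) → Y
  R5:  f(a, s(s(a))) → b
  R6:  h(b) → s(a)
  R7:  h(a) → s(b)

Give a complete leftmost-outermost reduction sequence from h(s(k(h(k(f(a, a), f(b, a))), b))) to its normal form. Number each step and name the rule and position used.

1. h(s(k(h(k(f(a, a), f(b, a))), b)))  →  s(k(h(k(f(a, a), f(b, a))), b))   [R3 at ε]
2. s(k(h(k(f(a, a), f(b, a))), b))  →  s(s(h(k(f(a, a), f(b, a)))))   [R1 at 1]
3. s(s(h(k(f(a, a), f(b, a)))))  →  s(s(h(s(f(a, a)))))   [R1 at 1.1.1]
4. s(s(h(s(f(a, a)))))  →  s(s(s(f(a, a))))   [R3 at 1.1]
5. s(s(s(f(a, a))))  →  s(s(s(a)))   [R4 at 1.1.1]

s(s(s(a)))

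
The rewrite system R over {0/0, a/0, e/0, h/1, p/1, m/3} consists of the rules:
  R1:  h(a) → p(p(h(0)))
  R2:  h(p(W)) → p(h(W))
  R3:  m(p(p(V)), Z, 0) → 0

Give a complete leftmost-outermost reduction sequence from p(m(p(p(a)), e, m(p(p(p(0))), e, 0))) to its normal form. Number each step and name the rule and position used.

p(0)

1. p(m(p(p(a)), e, m(p(p(p(0))), e, 0)))  →  p(m(p(p(a)), e, 0))   [R3 at 1.3]
2. p(m(p(p(a)), e, 0))  →  p(0)   [R3 at 1]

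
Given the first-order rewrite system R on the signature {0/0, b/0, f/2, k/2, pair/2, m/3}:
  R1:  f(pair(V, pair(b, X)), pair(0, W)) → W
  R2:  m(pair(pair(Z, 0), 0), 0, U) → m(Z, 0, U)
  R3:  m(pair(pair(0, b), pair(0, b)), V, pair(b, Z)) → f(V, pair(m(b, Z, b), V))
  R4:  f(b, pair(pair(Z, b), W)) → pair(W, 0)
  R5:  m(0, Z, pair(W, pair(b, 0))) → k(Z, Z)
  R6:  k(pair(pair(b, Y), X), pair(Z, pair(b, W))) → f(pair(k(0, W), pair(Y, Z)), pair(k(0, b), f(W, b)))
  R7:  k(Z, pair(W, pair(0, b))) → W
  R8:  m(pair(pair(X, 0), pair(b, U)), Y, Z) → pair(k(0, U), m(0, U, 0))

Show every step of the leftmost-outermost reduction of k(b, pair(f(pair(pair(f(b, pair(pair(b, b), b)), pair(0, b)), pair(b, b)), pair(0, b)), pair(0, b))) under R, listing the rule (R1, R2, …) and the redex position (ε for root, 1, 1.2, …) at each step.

b

1. k(b, pair(f(pair(pair(f(b, pair(pair(b, b), b)), pair(0, b)), pair(b, b)), pair(0, b)), pair(0, b)))  →  f(pair(pair(f(b, pair(pair(b, b), b)), pair(0, b)), pair(b, b)), pair(0, b))   [R7 at ε]
2. f(pair(pair(f(b, pair(pair(b, b), b)), pair(0, b)), pair(b, b)), pair(0, b))  →  b   [R1 at ε]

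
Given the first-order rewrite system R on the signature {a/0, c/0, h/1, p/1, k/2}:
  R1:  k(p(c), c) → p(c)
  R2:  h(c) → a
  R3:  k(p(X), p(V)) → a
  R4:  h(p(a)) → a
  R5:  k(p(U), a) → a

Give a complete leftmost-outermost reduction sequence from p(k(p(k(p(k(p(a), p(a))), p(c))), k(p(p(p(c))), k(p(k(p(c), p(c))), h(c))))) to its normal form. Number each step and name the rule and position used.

1. p(k(p(k(p(k(p(a), p(a))), p(c))), k(p(p(p(c))), k(p(k(p(c), p(c))), h(c)))))  →  p(k(p(a), k(p(p(p(c))), k(p(k(p(c), p(c))), h(c)))))   [R3 at 1.1.1]
2. p(k(p(a), k(p(p(p(c))), k(p(k(p(c), p(c))), h(c)))))  →  p(k(p(a), k(p(p(p(c))), k(p(a), h(c)))))   [R3 at 1.2.2.1.1]
3. p(k(p(a), k(p(p(p(c))), k(p(a), h(c)))))  →  p(k(p(a), k(p(p(p(c))), k(p(a), a))))   [R2 at 1.2.2.2]
4. p(k(p(a), k(p(p(p(c))), k(p(a), a))))  →  p(k(p(a), k(p(p(p(c))), a)))   [R5 at 1.2.2]
5. p(k(p(a), k(p(p(p(c))), a)))  →  p(k(p(a), a))   [R5 at 1.2]
6. p(k(p(a), a))  →  p(a)   [R5 at 1]

p(a)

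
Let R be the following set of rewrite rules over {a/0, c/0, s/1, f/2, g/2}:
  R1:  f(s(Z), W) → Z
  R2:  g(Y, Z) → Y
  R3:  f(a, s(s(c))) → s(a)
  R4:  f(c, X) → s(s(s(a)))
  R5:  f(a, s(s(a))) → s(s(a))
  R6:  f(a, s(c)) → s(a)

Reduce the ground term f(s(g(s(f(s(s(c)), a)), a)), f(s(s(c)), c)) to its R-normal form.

s(s(c))

1. f(s(g(s(f(s(s(c)), a)), a)), f(s(s(c)), c))  →  g(s(f(s(s(c)), a)), a)   [R1 at ε]
2. g(s(f(s(s(c)), a)), a)  →  s(f(s(s(c)), a))   [R2 at ε]
3. s(f(s(s(c)), a))  →  s(s(c))   [R1 at 1]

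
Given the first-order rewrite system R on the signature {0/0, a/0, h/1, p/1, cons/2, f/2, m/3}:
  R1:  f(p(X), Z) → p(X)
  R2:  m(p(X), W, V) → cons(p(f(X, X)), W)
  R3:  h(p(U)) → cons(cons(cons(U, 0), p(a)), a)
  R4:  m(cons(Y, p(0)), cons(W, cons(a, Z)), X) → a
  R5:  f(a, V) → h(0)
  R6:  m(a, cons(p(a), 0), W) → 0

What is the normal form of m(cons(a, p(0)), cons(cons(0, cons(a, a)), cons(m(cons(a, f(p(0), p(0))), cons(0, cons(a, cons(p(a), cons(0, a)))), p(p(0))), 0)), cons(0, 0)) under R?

1. m(cons(a, p(0)), cons(cons(0, cons(a, a)), cons(m(cons(a, f(p(0), p(0))), cons(0, cons(a, cons(p(a), cons(0, a)))), p(p(0))), 0)), cons(0, 0))  →  m(cons(a, p(0)), cons(cons(0, cons(a, a)), cons(m(cons(a, p(0)), cons(0, cons(a, cons(p(a), cons(0, a)))), p(p(0))), 0)), cons(0, 0))   [R1 at 2.2.1.1.2]
2. m(cons(a, p(0)), cons(cons(0, cons(a, a)), cons(m(cons(a, p(0)), cons(0, cons(a, cons(p(a), cons(0, a)))), p(p(0))), 0)), cons(0, 0))  →  m(cons(a, p(0)), cons(cons(0, cons(a, a)), cons(a, 0)), cons(0, 0))   [R4 at 2.2.1]
3. m(cons(a, p(0)), cons(cons(0, cons(a, a)), cons(a, 0)), cons(0, 0))  →  a   [R4 at ε]

a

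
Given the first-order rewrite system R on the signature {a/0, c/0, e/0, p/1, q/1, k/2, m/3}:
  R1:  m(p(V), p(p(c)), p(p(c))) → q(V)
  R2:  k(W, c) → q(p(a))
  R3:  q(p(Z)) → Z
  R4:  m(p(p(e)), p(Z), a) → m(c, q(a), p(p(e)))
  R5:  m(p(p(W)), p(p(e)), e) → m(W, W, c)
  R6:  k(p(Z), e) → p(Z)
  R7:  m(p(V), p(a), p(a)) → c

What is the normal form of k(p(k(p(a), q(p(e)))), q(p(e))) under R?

p(p(a))

1. k(p(k(p(a), q(p(e)))), q(p(e)))  →  k(p(k(p(a), e)), q(p(e)))   [R3 at 1.1.2]
2. k(p(k(p(a), e)), q(p(e)))  →  k(p(p(a)), q(p(e)))   [R6 at 1.1]
3. k(p(p(a)), q(p(e)))  →  k(p(p(a)), e)   [R3 at 2]
4. k(p(p(a)), e)  →  p(p(a))   [R6 at ε]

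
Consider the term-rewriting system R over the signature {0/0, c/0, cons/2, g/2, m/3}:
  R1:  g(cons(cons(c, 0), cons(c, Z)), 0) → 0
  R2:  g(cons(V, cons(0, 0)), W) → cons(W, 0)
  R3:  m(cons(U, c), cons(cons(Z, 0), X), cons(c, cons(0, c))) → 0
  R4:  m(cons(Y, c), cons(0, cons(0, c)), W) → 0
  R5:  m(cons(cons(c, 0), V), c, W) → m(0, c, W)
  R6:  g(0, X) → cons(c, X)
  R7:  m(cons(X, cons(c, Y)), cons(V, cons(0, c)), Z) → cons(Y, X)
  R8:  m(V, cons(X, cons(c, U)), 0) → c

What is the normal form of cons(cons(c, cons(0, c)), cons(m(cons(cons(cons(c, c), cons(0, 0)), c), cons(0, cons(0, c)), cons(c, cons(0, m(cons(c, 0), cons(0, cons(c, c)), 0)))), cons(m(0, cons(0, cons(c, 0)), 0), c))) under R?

1. cons(cons(c, cons(0, c)), cons(m(cons(cons(cons(c, c), cons(0, 0)), c), cons(0, cons(0, c)), cons(c, cons(0, m(cons(c, 0), cons(0, cons(c, c)), 0)))), cons(m(0, cons(0, cons(c, 0)), 0), c)))  →  cons(cons(c, cons(0, c)), cons(0, cons(m(0, cons(0, cons(c, 0)), 0), c)))   [R4 at 2.1]
2. cons(cons(c, cons(0, c)), cons(0, cons(m(0, cons(0, cons(c, 0)), 0), c)))  →  cons(cons(c, cons(0, c)), cons(0, cons(c, c)))   [R8 at 2.2.1]

cons(cons(c, cons(0, c)), cons(0, cons(c, c)))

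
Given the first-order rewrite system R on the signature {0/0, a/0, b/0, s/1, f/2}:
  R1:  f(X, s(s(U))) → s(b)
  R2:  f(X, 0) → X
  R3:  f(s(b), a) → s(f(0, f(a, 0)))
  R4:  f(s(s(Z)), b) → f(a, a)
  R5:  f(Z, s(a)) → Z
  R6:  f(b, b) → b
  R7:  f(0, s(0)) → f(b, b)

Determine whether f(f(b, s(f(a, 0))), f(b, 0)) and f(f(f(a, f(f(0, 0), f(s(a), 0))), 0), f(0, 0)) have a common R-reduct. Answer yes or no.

Reduce t₁ = f(f(b, s(f(a, 0))), f(b, 0)):
1. f(f(b, s(f(a, 0))), f(b, 0))  →  f(f(b, s(a)), f(b, 0))   [R2 at 1.2.1]
2. f(f(b, s(a)), f(b, 0))  →  f(b, f(b, 0))   [R5 at 1]
3. f(b, f(b, 0))  →  f(b, b)   [R2 at 2]
4. f(b, b)  →  b   [R6 at ε]

Reduce t₂ = f(f(f(a, f(f(0, 0), f(s(a), 0))), 0), f(0, 0)):
1. f(f(f(a, f(f(0, 0), f(s(a), 0))), 0), f(0, 0))  →  f(f(a, f(f(0, 0), f(s(a), 0))), f(0, 0))   [R2 at 1]
2. f(f(a, f(f(0, 0), f(s(a), 0))), f(0, 0))  →  f(f(a, f(0, f(s(a), 0))), f(0, 0))   [R2 at 1.2.1]
3. f(f(a, f(0, f(s(a), 0))), f(0, 0))  →  f(f(a, f(0, s(a))), f(0, 0))   [R2 at 1.2.2]
4. f(f(a, f(0, s(a))), f(0, 0))  →  f(f(a, 0), f(0, 0))   [R5 at 1.2]
5. f(f(a, 0), f(0, 0))  →  f(a, f(0, 0))   [R2 at 1]
6. f(a, f(0, 0))  →  f(a, 0)   [R2 at 2]
7. f(a, 0)  →  a   [R2 at ε]

no — NF(t₁) = b, NF(t₂) = a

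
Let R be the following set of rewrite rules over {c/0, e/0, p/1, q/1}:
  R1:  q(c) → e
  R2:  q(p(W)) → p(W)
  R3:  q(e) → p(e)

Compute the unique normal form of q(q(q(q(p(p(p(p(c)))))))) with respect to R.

1. q(q(q(q(p(p(p(p(c))))))))  →  q(q(q(p(p(p(p(c)))))))   [R2 at 1.1.1]
2. q(q(q(p(p(p(p(c)))))))  →  q(q(p(p(p(p(c))))))   [R2 at 1.1]
3. q(q(p(p(p(p(c))))))  →  q(p(p(p(p(c)))))   [R2 at 1]
4. q(p(p(p(p(c)))))  →  p(p(p(p(c))))   [R2 at ε]

p(p(p(p(c))))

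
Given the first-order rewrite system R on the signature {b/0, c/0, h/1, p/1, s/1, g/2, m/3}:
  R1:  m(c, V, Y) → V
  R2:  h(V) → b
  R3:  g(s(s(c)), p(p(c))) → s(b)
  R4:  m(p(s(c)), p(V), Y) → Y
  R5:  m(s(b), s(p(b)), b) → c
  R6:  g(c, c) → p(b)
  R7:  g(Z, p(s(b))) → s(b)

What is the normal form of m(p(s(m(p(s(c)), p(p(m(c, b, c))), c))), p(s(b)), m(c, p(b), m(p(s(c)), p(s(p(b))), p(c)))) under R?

p(b)

1. m(p(s(m(p(s(c)), p(p(m(c, b, c))), c))), p(s(b)), m(c, p(b), m(p(s(c)), p(s(p(b))), p(c))))  →  m(p(s(c)), p(s(b)), m(c, p(b), m(p(s(c)), p(s(p(b))), p(c))))   [R4 at 1.1.1]
2. m(p(s(c)), p(s(b)), m(c, p(b), m(p(s(c)), p(s(p(b))), p(c))))  →  m(c, p(b), m(p(s(c)), p(s(p(b))), p(c)))   [R4 at ε]
3. m(c, p(b), m(p(s(c)), p(s(p(b))), p(c)))  →  p(b)   [R1 at ε]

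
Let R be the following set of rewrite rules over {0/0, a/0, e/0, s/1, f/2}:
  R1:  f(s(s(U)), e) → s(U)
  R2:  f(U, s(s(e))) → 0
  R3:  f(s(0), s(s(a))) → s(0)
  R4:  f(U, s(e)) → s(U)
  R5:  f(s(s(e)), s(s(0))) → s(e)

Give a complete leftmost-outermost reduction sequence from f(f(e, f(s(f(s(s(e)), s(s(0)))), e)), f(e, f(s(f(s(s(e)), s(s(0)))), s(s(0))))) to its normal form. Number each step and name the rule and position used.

s(s(e))

1. f(f(e, f(s(f(s(s(e)), s(s(0)))), e)), f(e, f(s(f(s(s(e)), s(s(0)))), s(s(0)))))  →  f(f(e, f(s(s(e)), e)), f(e, f(s(f(s(s(e)), s(s(0)))), s(s(0)))))   [R5 at 1.2.1.1]
2. f(f(e, f(s(s(e)), e)), f(e, f(s(f(s(s(e)), s(s(0)))), s(s(0)))))  →  f(f(e, s(e)), f(e, f(s(f(s(s(e)), s(s(0)))), s(s(0)))))   [R1 at 1.2]
3. f(f(e, s(e)), f(e, f(s(f(s(s(e)), s(s(0)))), s(s(0)))))  →  f(s(e), f(e, f(s(f(s(s(e)), s(s(0)))), s(s(0)))))   [R4 at 1]
4. f(s(e), f(e, f(s(f(s(s(e)), s(s(0)))), s(s(0)))))  →  f(s(e), f(e, f(s(s(e)), s(s(0)))))   [R5 at 2.2.1.1]
5. f(s(e), f(e, f(s(s(e)), s(s(0)))))  →  f(s(e), f(e, s(e)))   [R5 at 2.2]
6. f(s(e), f(e, s(e)))  →  f(s(e), s(e))   [R4 at 2]
7. f(s(e), s(e))  →  s(s(e))   [R4 at ε]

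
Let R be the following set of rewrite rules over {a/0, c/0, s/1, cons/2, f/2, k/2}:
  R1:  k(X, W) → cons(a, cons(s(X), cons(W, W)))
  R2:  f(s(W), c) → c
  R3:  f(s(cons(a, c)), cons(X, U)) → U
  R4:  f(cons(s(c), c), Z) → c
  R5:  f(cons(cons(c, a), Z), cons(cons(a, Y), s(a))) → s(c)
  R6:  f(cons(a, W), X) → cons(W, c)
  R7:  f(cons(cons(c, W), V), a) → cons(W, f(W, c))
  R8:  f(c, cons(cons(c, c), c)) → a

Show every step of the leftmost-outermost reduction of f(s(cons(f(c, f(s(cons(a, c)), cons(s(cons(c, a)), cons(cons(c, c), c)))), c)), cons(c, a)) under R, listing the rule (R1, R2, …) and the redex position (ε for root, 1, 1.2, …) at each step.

a

1. f(s(cons(f(c, f(s(cons(a, c)), cons(s(cons(c, a)), cons(cons(c, c), c)))), c)), cons(c, a))  →  f(s(cons(f(c, cons(cons(c, c), c)), c)), cons(c, a))   [R3 at 1.1.1.2]
2. f(s(cons(f(c, cons(cons(c, c), c)), c)), cons(c, a))  →  f(s(cons(a, c)), cons(c, a))   [R8 at 1.1.1]
3. f(s(cons(a, c)), cons(c, a))  →  a   [R3 at ε]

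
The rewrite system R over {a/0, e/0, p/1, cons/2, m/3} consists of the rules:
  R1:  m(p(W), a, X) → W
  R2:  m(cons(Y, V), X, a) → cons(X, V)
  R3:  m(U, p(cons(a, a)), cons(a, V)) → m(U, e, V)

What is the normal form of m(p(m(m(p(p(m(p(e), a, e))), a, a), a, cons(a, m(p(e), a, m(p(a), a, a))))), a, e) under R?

e

1. m(p(m(m(p(p(m(p(e), a, e))), a, a), a, cons(a, m(p(e), a, m(p(a), a, a))))), a, e)  →  m(m(p(p(m(p(e), a, e))), a, a), a, cons(a, m(p(e), a, m(p(a), a, a))))   [R1 at ε]
2. m(m(p(p(m(p(e), a, e))), a, a), a, cons(a, m(p(e), a, m(p(a), a, a))))  →  m(p(m(p(e), a, e)), a, cons(a, m(p(e), a, m(p(a), a, a))))   [R1 at 1]
3. m(p(m(p(e), a, e)), a, cons(a, m(p(e), a, m(p(a), a, a))))  →  m(p(e), a, e)   [R1 at ε]
4. m(p(e), a, e)  →  e   [R1 at ε]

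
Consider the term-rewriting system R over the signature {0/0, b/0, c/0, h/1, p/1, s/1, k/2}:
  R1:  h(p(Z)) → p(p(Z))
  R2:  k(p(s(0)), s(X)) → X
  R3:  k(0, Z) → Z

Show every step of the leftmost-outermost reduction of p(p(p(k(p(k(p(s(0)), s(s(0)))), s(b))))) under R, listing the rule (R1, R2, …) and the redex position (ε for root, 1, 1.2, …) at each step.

1. p(p(p(k(p(k(p(s(0)), s(s(0)))), s(b)))))  →  p(p(p(k(p(s(0)), s(b)))))   [R2 at 1.1.1.1.1]
2. p(p(p(k(p(s(0)), s(b)))))  →  p(p(p(b)))   [R2 at 1.1.1]

p(p(p(b)))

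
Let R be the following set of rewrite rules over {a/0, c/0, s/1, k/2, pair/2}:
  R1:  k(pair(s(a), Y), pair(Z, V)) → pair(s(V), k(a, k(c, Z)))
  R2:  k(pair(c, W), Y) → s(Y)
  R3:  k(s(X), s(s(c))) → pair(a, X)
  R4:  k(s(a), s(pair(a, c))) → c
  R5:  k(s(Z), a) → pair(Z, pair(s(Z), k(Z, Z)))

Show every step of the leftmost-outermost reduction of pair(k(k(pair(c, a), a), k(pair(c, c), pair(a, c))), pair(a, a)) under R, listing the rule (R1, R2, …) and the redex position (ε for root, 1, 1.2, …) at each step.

1. pair(k(k(pair(c, a), a), k(pair(c, c), pair(a, c))), pair(a, a))  →  pair(k(s(a), k(pair(c, c), pair(a, c))), pair(a, a))   [R2 at 1.1]
2. pair(k(s(a), k(pair(c, c), pair(a, c))), pair(a, a))  →  pair(k(s(a), s(pair(a, c))), pair(a, a))   [R2 at 1.2]
3. pair(k(s(a), s(pair(a, c))), pair(a, a))  →  pair(c, pair(a, a))   [R4 at 1]

pair(c, pair(a, a))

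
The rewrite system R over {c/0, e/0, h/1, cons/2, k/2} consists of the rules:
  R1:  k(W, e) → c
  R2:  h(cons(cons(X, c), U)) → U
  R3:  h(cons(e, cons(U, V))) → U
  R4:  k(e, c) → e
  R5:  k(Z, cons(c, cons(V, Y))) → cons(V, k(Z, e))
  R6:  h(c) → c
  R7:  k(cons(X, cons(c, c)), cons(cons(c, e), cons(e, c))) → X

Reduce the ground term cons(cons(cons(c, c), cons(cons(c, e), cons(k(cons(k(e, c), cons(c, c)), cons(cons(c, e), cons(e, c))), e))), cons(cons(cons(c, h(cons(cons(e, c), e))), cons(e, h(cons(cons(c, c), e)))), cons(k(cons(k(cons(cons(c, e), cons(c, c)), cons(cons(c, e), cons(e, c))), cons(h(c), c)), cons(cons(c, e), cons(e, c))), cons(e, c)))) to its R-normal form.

cons(cons(cons(c, c), cons(cons(c, e), cons(e, e))), cons(cons(cons(c, e), cons(e, e)), cons(cons(c, e), cons(e, c))))

1. cons(cons(cons(c, c), cons(cons(c, e), cons(k(cons(k(e, c), cons(c, c)), cons(cons(c, e), cons(e, c))), e))), cons(cons(cons(c, h(cons(cons(e, c), e))), cons(e, h(cons(cons(c, c), e)))), cons(k(cons(k(cons(cons(c, e), cons(c, c)), cons(cons(c, e), cons(e, c))), cons(h(c), c)), cons(cons(c, e), cons(e, c))), cons(e, c))))  →  cons(cons(cons(c, c), cons(cons(c, e), cons(k(e, c), e))), cons(cons(cons(c, h(cons(cons(e, c), e))), cons(e, h(cons(cons(c, c), e)))), cons(k(cons(k(cons(cons(c, e), cons(c, c)), cons(cons(c, e), cons(e, c))), cons(h(c), c)), cons(cons(c, e), cons(e, c))), cons(e, c))))   [R7 at 1.2.2.1]
2. cons(cons(cons(c, c), cons(cons(c, e), cons(k(e, c), e))), cons(cons(cons(c, h(cons(cons(e, c), e))), cons(e, h(cons(cons(c, c), e)))), cons(k(cons(k(cons(cons(c, e), cons(c, c)), cons(cons(c, e), cons(e, c))), cons(h(c), c)), cons(cons(c, e), cons(e, c))), cons(e, c))))  →  cons(cons(cons(c, c), cons(cons(c, e), cons(e, e))), cons(cons(cons(c, h(cons(cons(e, c), e))), cons(e, h(cons(cons(c, c), e)))), cons(k(cons(k(cons(cons(c, e), cons(c, c)), cons(cons(c, e), cons(e, c))), cons(h(c), c)), cons(cons(c, e), cons(e, c))), cons(e, c))))   [R4 at 1.2.2.1]
3. cons(cons(cons(c, c), cons(cons(c, e), cons(e, e))), cons(cons(cons(c, h(cons(cons(e, c), e))), cons(e, h(cons(cons(c, c), e)))), cons(k(cons(k(cons(cons(c, e), cons(c, c)), cons(cons(c, e), cons(e, c))), cons(h(c), c)), cons(cons(c, e), cons(e, c))), cons(e, c))))  →  cons(cons(cons(c, c), cons(cons(c, e), cons(e, e))), cons(cons(cons(c, e), cons(e, h(cons(cons(c, c), e)))), cons(k(cons(k(cons(cons(c, e), cons(c, c)), cons(cons(c, e), cons(e, c))), cons(h(c), c)), cons(cons(c, e), cons(e, c))), cons(e, c))))   [R2 at 2.1.1.2]
4. cons(cons(cons(c, c), cons(cons(c, e), cons(e, e))), cons(cons(cons(c, e), cons(e, h(cons(cons(c, c), e)))), cons(k(cons(k(cons(cons(c, e), cons(c, c)), cons(cons(c, e), cons(e, c))), cons(h(c), c)), cons(cons(c, e), cons(e, c))), cons(e, c))))  →  cons(cons(cons(c, c), cons(cons(c, e), cons(e, e))), cons(cons(cons(c, e), cons(e, e)), cons(k(cons(k(cons(cons(c, e), cons(c, c)), cons(cons(c, e), cons(e, c))), cons(h(c), c)), cons(cons(c, e), cons(e, c))), cons(e, c))))   [R2 at 2.1.2.2]
5. cons(cons(cons(c, c), cons(cons(c, e), cons(e, e))), cons(cons(cons(c, e), cons(e, e)), cons(k(cons(k(cons(cons(c, e), cons(c, c)), cons(cons(c, e), cons(e, c))), cons(h(c), c)), cons(cons(c, e), cons(e, c))), cons(e, c))))  →  cons(cons(cons(c, c), cons(cons(c, e), cons(e, e))), cons(cons(cons(c, e), cons(e, e)), cons(k(cons(cons(c, e), cons(h(c), c)), cons(cons(c, e), cons(e, c))), cons(e, c))))   [R7 at 2.2.1.1.1]
6. cons(cons(cons(c, c), cons(cons(c, e), cons(e, e))), cons(cons(cons(c, e), cons(e, e)), cons(k(cons(cons(c, e), cons(h(c), c)), cons(cons(c, e), cons(e, c))), cons(e, c))))  →  cons(cons(cons(c, c), cons(cons(c, e), cons(e, e))), cons(cons(cons(c, e), cons(e, e)), cons(k(cons(cons(c, e), cons(c, c)), cons(cons(c, e), cons(e, c))), cons(e, c))))   [R6 at 2.2.1.1.2.1]
7. cons(cons(cons(c, c), cons(cons(c, e), cons(e, e))), cons(cons(cons(c, e), cons(e, e)), cons(k(cons(cons(c, e), cons(c, c)), cons(cons(c, e), cons(e, c))), cons(e, c))))  →  cons(cons(cons(c, c), cons(cons(c, e), cons(e, e))), cons(cons(cons(c, e), cons(e, e)), cons(cons(c, e), cons(e, c))))   [R7 at 2.2.1]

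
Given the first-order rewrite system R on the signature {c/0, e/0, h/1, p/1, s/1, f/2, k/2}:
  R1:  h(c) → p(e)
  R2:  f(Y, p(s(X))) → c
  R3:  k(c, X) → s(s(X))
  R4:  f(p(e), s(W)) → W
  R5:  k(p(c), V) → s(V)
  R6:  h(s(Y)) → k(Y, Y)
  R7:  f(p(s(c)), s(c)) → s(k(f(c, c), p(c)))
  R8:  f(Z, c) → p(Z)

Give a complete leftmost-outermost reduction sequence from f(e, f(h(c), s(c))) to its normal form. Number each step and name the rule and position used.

p(e)

1. f(e, f(h(c), s(c)))  →  f(e, f(p(e), s(c)))   [R1 at 2.1]
2. f(e, f(p(e), s(c)))  →  f(e, c)   [R4 at 2]
3. f(e, c)  →  p(e)   [R8 at ε]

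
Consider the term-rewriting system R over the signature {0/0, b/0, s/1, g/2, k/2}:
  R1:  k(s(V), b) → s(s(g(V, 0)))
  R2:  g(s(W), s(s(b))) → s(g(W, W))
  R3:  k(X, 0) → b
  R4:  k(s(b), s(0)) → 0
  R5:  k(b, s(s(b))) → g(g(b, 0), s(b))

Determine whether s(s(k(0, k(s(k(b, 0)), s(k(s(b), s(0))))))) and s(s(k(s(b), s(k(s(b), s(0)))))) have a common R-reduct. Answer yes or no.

Reduce t₁ = s(s(k(0, k(s(k(b, 0)), s(k(s(b), s(0))))))):
1. s(s(k(0, k(s(k(b, 0)), s(k(s(b), s(0)))))))  →  s(s(k(0, k(s(b), s(k(s(b), s(0)))))))   [R3 at 1.1.2.1.1]
2. s(s(k(0, k(s(b), s(k(s(b), s(0)))))))  →  s(s(k(0, k(s(b), s(0)))))   [R4 at 1.1.2.2.1]
3. s(s(k(0, k(s(b), s(0)))))  →  s(s(k(0, 0)))   [R4 at 1.1.2]
4. s(s(k(0, 0)))  →  s(s(b))   [R3 at 1.1]

Reduce t₂ = s(s(k(s(b), s(k(s(b), s(0)))))):
1. s(s(k(s(b), s(k(s(b), s(0))))))  →  s(s(k(s(b), s(0))))   [R4 at 1.1.2.1]
2. s(s(k(s(b), s(0))))  →  s(s(0))   [R4 at 1.1]

no — NF(t₁) = s(s(b)), NF(t₂) = s(s(0))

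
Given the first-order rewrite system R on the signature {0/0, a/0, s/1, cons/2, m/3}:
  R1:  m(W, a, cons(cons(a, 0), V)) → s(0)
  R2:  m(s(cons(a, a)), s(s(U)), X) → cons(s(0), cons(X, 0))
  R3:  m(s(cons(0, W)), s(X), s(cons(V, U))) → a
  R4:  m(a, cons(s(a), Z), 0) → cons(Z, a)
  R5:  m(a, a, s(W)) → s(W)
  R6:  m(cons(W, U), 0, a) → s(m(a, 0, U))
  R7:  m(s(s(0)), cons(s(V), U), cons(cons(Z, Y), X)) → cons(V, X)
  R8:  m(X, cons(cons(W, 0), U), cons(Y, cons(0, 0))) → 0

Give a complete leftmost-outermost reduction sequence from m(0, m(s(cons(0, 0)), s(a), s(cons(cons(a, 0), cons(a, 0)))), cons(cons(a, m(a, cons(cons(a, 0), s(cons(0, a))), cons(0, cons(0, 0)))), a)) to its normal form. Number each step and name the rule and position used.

1. m(0, m(s(cons(0, 0)), s(a), s(cons(cons(a, 0), cons(a, 0)))), cons(cons(a, m(a, cons(cons(a, 0), s(cons(0, a))), cons(0, cons(0, 0)))), a))  →  m(0, a, cons(cons(a, m(a, cons(cons(a, 0), s(cons(0, a))), cons(0, cons(0, 0)))), a))   [R3 at 2]
2. m(0, a, cons(cons(a, m(a, cons(cons(a, 0), s(cons(0, a))), cons(0, cons(0, 0)))), a))  →  m(0, a, cons(cons(a, 0), a))   [R8 at 3.1.2]
3. m(0, a, cons(cons(a, 0), a))  →  s(0)   [R1 at ε]

s(0)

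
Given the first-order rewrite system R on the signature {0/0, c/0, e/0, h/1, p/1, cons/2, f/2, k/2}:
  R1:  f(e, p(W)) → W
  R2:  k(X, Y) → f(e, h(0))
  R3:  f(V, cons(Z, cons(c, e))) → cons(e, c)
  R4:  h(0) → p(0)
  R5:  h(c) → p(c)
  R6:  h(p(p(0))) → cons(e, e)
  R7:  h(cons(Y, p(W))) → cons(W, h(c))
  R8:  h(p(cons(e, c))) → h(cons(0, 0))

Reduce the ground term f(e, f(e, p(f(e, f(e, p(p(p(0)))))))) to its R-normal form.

1. f(e, f(e, p(f(e, f(e, p(p(p(0))))))))  →  f(e, f(e, f(e, p(p(p(0))))))   [R1 at 2]
2. f(e, f(e, f(e, p(p(p(0))))))  →  f(e, f(e, p(p(0))))   [R1 at 2.2]
3. f(e, f(e, p(p(0))))  →  f(e, p(0))   [R1 at 2]
4. f(e, p(0))  →  0   [R1 at ε]

0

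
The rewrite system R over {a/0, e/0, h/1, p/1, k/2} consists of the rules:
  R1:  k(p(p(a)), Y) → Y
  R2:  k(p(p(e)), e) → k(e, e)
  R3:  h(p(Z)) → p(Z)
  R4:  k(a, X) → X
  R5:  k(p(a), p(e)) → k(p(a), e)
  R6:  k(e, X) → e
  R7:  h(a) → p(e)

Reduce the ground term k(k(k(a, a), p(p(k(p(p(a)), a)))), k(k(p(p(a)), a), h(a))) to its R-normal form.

p(e)

1. k(k(k(a, a), p(p(k(p(p(a)), a)))), k(k(p(p(a)), a), h(a)))  →  k(k(a, p(p(k(p(p(a)), a)))), k(k(p(p(a)), a), h(a)))   [R4 at 1.1]
2. k(k(a, p(p(k(p(p(a)), a)))), k(k(p(p(a)), a), h(a)))  →  k(p(p(k(p(p(a)), a))), k(k(p(p(a)), a), h(a)))   [R4 at 1]
3. k(p(p(k(p(p(a)), a))), k(k(p(p(a)), a), h(a)))  →  k(p(p(a)), k(k(p(p(a)), a), h(a)))   [R1 at 1.1.1]
4. k(p(p(a)), k(k(p(p(a)), a), h(a)))  →  k(k(p(p(a)), a), h(a))   [R1 at ε]
5. k(k(p(p(a)), a), h(a))  →  k(a, h(a))   [R1 at 1]
6. k(a, h(a))  →  h(a)   [R4 at ε]
7. h(a)  →  p(e)   [R7 at ε]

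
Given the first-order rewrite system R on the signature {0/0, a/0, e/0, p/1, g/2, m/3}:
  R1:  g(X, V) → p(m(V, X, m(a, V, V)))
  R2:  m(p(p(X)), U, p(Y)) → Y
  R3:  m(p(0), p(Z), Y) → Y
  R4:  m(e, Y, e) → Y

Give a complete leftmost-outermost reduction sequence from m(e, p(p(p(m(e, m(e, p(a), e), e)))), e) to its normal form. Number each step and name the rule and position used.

p(p(p(p(a))))

1. m(e, p(p(p(m(e, m(e, p(a), e), e)))), e)  →  p(p(p(m(e, m(e, p(a), e), e))))   [R4 at ε]
2. p(p(p(m(e, m(e, p(a), e), e))))  →  p(p(p(m(e, p(a), e))))   [R4 at 1.1.1]
3. p(p(p(m(e, p(a), e))))  →  p(p(p(p(a))))   [R4 at 1.1.1]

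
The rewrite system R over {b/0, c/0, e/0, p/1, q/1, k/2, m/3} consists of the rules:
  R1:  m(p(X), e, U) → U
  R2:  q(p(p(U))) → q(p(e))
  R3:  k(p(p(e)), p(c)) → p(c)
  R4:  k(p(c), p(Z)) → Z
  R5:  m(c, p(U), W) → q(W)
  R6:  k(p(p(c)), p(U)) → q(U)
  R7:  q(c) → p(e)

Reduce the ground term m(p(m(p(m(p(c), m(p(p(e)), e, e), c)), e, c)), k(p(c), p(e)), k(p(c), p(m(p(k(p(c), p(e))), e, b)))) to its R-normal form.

b

1. m(p(m(p(m(p(c), m(p(p(e)), e, e), c)), e, c)), k(p(c), p(e)), k(p(c), p(m(p(k(p(c), p(e))), e, b))))  →  m(p(c), k(p(c), p(e)), k(p(c), p(m(p(k(p(c), p(e))), e, b))))   [R1 at 1.1]
2. m(p(c), k(p(c), p(e)), k(p(c), p(m(p(k(p(c), p(e))), e, b))))  →  m(p(c), e, k(p(c), p(m(p(k(p(c), p(e))), e, b))))   [R4 at 2]
3. m(p(c), e, k(p(c), p(m(p(k(p(c), p(e))), e, b))))  →  k(p(c), p(m(p(k(p(c), p(e))), e, b)))   [R1 at ε]
4. k(p(c), p(m(p(k(p(c), p(e))), e, b)))  →  m(p(k(p(c), p(e))), e, b)   [R4 at ε]
5. m(p(k(p(c), p(e))), e, b)  →  b   [R1 at ε]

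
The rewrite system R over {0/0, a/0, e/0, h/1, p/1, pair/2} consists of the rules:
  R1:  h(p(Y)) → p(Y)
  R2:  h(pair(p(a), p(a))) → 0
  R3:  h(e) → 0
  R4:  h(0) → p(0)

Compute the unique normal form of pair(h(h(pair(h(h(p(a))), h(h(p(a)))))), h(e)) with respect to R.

pair(p(0), 0)

1. pair(h(h(pair(h(h(p(a))), h(h(p(a)))))), h(e))  →  pair(h(h(pair(h(p(a)), h(h(p(a)))))), h(e))   [R1 at 1.1.1.1.1]
2. pair(h(h(pair(h(p(a)), h(h(p(a)))))), h(e))  →  pair(h(h(pair(p(a), h(h(p(a)))))), h(e))   [R1 at 1.1.1.1]
3. pair(h(h(pair(p(a), h(h(p(a)))))), h(e))  →  pair(h(h(pair(p(a), h(p(a))))), h(e))   [R1 at 1.1.1.2.1]
4. pair(h(h(pair(p(a), h(p(a))))), h(e))  →  pair(h(h(pair(p(a), p(a)))), h(e))   [R1 at 1.1.1.2]
5. pair(h(h(pair(p(a), p(a)))), h(e))  →  pair(h(0), h(e))   [R2 at 1.1]
6. pair(h(0), h(e))  →  pair(p(0), h(e))   [R4 at 1]
7. pair(p(0), h(e))  →  pair(p(0), 0)   [R3 at 2]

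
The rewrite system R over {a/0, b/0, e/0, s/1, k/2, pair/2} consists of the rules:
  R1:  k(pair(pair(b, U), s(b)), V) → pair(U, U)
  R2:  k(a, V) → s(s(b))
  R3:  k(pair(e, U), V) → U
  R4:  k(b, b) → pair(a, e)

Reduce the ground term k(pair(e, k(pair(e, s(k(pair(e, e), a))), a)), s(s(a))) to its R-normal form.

s(e)

1. k(pair(e, k(pair(e, s(k(pair(e, e), a))), a)), s(s(a)))  →  k(pair(e, s(k(pair(e, e), a))), a)   [R3 at ε]
2. k(pair(e, s(k(pair(e, e), a))), a)  →  s(k(pair(e, e), a))   [R3 at ε]
3. s(k(pair(e, e), a))  →  s(e)   [R3 at 1]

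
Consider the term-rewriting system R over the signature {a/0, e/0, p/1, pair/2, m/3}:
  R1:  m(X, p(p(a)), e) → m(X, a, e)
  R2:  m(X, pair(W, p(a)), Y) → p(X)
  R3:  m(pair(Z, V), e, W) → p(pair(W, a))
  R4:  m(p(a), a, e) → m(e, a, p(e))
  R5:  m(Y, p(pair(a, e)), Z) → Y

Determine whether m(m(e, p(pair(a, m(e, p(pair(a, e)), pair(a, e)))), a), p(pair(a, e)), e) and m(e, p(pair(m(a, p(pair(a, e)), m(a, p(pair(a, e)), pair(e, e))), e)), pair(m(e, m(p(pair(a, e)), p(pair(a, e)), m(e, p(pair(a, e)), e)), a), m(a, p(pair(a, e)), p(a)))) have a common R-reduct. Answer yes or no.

Reduce t₁ = m(m(e, p(pair(a, m(e, p(pair(a, e)), pair(a, e)))), a), p(pair(a, e)), e):
1. m(m(e, p(pair(a, m(e, p(pair(a, e)), pair(a, e)))), a), p(pair(a, e)), e)  →  m(e, p(pair(a, m(e, p(pair(a, e)), pair(a, e)))), a)   [R5 at ε]
2. m(e, p(pair(a, m(e, p(pair(a, e)), pair(a, e)))), a)  →  m(e, p(pair(a, e)), a)   [R5 at 2.1.2]
3. m(e, p(pair(a, e)), a)  →  e   [R5 at ε]

Reduce t₂ = m(e, p(pair(m(a, p(pair(a, e)), m(a, p(pair(a, e)), pair(e, e))), e)), pair(m(e, m(p(pair(a, e)), p(pair(a, e)), m(e, p(pair(a, e)), e)), a), m(a, p(pair(a, e)), p(a)))):
1. m(e, p(pair(m(a, p(pair(a, e)), m(a, p(pair(a, e)), pair(e, e))), e)), pair(m(e, m(p(pair(a, e)), p(pair(a, e)), m(e, p(pair(a, e)), e)), a), m(a, p(pair(a, e)), p(a))))  →  m(e, p(pair(a, e)), pair(m(e, m(p(pair(a, e)), p(pair(a, e)), m(e, p(pair(a, e)), e)), a), m(a, p(pair(a, e)), p(a))))   [R5 at 2.1.1]
2. m(e, p(pair(a, e)), pair(m(e, m(p(pair(a, e)), p(pair(a, e)), m(e, p(pair(a, e)), e)), a), m(a, p(pair(a, e)), p(a))))  →  e   [R5 at ε]

yes — NF(t₁) = e, NF(t₂) = e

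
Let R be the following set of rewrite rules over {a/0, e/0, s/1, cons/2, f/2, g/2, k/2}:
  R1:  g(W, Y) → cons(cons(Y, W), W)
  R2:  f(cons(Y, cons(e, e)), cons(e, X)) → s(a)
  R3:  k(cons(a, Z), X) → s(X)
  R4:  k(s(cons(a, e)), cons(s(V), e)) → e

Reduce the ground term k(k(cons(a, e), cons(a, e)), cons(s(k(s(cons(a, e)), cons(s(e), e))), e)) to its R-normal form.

1. k(k(cons(a, e), cons(a, e)), cons(s(k(s(cons(a, e)), cons(s(e), e))), e))  →  k(s(cons(a, e)), cons(s(k(s(cons(a, e)), cons(s(e), e))), e))   [R3 at 1]
2. k(s(cons(a, e)), cons(s(k(s(cons(a, e)), cons(s(e), e))), e))  →  e   [R4 at ε]

e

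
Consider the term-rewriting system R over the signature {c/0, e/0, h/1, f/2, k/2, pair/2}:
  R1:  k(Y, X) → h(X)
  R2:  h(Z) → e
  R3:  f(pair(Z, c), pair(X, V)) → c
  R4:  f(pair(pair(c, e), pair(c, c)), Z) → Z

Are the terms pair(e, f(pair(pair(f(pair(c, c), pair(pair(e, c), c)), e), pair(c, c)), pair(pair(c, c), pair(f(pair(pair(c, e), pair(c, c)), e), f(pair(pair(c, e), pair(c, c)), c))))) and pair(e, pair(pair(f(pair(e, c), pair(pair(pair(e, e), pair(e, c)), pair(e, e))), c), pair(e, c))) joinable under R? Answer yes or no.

Reduce t₁ = pair(e, f(pair(pair(f(pair(c, c), pair(pair(e, c), c)), e), pair(c, c)), pair(pair(c, c), pair(f(pair(pair(c, e), pair(c, c)), e), f(pair(pair(c, e), pair(c, c)), c))))):
1. pair(e, f(pair(pair(f(pair(c, c), pair(pair(e, c), c)), e), pair(c, c)), pair(pair(c, c), pair(f(pair(pair(c, e), pair(c, c)), e), f(pair(pair(c, e), pair(c, c)), c)))))  →  pair(e, f(pair(pair(c, e), pair(c, c)), pair(pair(c, c), pair(f(pair(pair(c, e), pair(c, c)), e), f(pair(pair(c, e), pair(c, c)), c)))))   [R3 at 2.1.1.1]
2. pair(e, f(pair(pair(c, e), pair(c, c)), pair(pair(c, c), pair(f(pair(pair(c, e), pair(c, c)), e), f(pair(pair(c, e), pair(c, c)), c)))))  →  pair(e, pair(pair(c, c), pair(f(pair(pair(c, e), pair(c, c)), e), f(pair(pair(c, e), pair(c, c)), c))))   [R4 at 2]
3. pair(e, pair(pair(c, c), pair(f(pair(pair(c, e), pair(c, c)), e), f(pair(pair(c, e), pair(c, c)), c))))  →  pair(e, pair(pair(c, c), pair(e, f(pair(pair(c, e), pair(c, c)), c))))   [R4 at 2.2.1]
4. pair(e, pair(pair(c, c), pair(e, f(pair(pair(c, e), pair(c, c)), c))))  →  pair(e, pair(pair(c, c), pair(e, c)))   [R4 at 2.2.2]

Reduce t₂ = pair(e, pair(pair(f(pair(e, c), pair(pair(pair(e, e), pair(e, c)), pair(e, e))), c), pair(e, c))):
1. pair(e, pair(pair(f(pair(e, c), pair(pair(pair(e, e), pair(e, c)), pair(e, e))), c), pair(e, c)))  →  pair(e, pair(pair(c, c), pair(e, c)))   [R3 at 2.1.1]

yes — NF(t₁) = pair(e, pair(pair(c, c), pair(e, c))), NF(t₂) = pair(e, pair(pair(c, c), pair(e, c)))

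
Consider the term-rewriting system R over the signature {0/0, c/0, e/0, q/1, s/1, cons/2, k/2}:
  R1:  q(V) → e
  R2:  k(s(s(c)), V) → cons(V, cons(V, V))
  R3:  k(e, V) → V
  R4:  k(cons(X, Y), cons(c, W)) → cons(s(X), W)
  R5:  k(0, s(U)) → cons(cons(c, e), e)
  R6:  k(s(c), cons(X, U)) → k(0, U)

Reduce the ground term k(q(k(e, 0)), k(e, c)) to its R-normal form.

c

1. k(q(k(e, 0)), k(e, c))  →  k(e, k(e, c))   [R1 at 1]
2. k(e, k(e, c))  →  k(e, c)   [R3 at ε]
3. k(e, c)  →  c   [R3 at ε]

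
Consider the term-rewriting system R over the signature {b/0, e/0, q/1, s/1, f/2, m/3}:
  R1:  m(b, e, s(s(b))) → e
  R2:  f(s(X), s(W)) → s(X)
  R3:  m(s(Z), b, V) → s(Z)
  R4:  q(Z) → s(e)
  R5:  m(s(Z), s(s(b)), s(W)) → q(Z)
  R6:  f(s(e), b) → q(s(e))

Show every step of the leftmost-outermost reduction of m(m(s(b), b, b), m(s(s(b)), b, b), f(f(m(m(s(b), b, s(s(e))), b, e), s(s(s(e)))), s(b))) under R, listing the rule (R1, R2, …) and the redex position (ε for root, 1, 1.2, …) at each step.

1. m(m(s(b), b, b), m(s(s(b)), b, b), f(f(m(m(s(b), b, s(s(e))), b, e), s(s(s(e)))), s(b)))  →  m(s(b), m(s(s(b)), b, b), f(f(m(m(s(b), b, s(s(e))), b, e), s(s(s(e)))), s(b)))   [R3 at 1]
2. m(s(b), m(s(s(b)), b, b), f(f(m(m(s(b), b, s(s(e))), b, e), s(s(s(e)))), s(b)))  →  m(s(b), s(s(b)), f(f(m(m(s(b), b, s(s(e))), b, e), s(s(s(e)))), s(b)))   [R3 at 2]
3. m(s(b), s(s(b)), f(f(m(m(s(b), b, s(s(e))), b, e), s(s(s(e)))), s(b)))  →  m(s(b), s(s(b)), f(f(m(s(b), b, e), s(s(s(e)))), s(b)))   [R3 at 3.1.1.1]
4. m(s(b), s(s(b)), f(f(m(s(b), b, e), s(s(s(e)))), s(b)))  →  m(s(b), s(s(b)), f(f(s(b), s(s(s(e)))), s(b)))   [R3 at 3.1.1]
5. m(s(b), s(s(b)), f(f(s(b), s(s(s(e)))), s(b)))  →  m(s(b), s(s(b)), f(s(b), s(b)))   [R2 at 3.1]
6. m(s(b), s(s(b)), f(s(b), s(b)))  →  m(s(b), s(s(b)), s(b))   [R2 at 3]
7. m(s(b), s(s(b)), s(b))  →  q(b)   [R5 at ε]
8. q(b)  →  s(e)   [R4 at ε]

s(e)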